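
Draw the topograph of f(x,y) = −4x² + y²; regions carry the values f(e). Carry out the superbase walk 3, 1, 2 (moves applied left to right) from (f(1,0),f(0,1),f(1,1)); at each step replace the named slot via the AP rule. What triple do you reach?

start (-4,1,-3) = (f(1,0),f(0,1),f(1,1))
replace slot 3: 2·((-4)+1) − (-3) = -3 → (-4,1,-3)
replace slot 1: 2·(1+(-3)) − (-4) = 0 → (0,1,-3)
replace slot 2: 2·(0+(-3)) − 1 = -7 → (0,-7,-3)

0,-7,-3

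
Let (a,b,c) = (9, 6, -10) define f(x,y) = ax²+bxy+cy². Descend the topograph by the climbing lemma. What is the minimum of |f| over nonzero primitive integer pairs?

river: ρ → (-10,14,5)
river: ρ → (5,16,-7)
river: ρ → (-7,12,9)
river: ρ → (9,6,-10)
closes: descent 0, river 4
min |a| on river = 5

5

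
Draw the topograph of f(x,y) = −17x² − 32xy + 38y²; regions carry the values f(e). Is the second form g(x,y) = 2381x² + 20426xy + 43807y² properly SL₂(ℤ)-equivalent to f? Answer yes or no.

D₁ = 3608, D₂ = 3608
river cycle of f (length 10): (38, 32, -17), (-17, 36, 34), (34, 32, -19), (-19, 44, 22), (22, 44, -19), (-19, 32, 34), (34, 36, -17), (-17, 32, 38), (38, 44, -11), (-11, 44, 38)
river cycle of g (length 10): (38, 32, -17), (-17, 36, 34), (34, 32, -19), (-19, 44, 22), (22, 44, -19), (-19, 32, 34), (34, 36, -17), (-17, 32, 38), (38, 44, -11), (-11, 44, 38)
cycles coincide ⇒ equivalent

yes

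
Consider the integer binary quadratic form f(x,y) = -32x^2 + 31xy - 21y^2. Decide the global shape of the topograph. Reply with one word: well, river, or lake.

D = b²−4ac = 31² − 4·(-32)·(-21) = -1727
D < 0 ⇒ definite ⇒ every region one sign ⇒ single well

well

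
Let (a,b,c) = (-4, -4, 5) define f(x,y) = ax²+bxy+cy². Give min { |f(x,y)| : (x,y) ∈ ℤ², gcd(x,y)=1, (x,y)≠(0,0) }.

descent: ρ → (5,4,-4)  [lands on river]
river: ρ → (-4,4,5)
river: ρ → (5,6,-3)
river: ρ → (-3,6,5)
closes: descent 1, river 4
min |a| on river = 3

3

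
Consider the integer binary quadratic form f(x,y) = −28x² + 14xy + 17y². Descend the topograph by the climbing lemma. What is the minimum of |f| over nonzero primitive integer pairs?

river: ρ → (17,20,-25)
river: ρ → (-25,30,12)
river: ρ → (12,42,-7)
river: ρ → (-7,42,12)
river: ρ → (12,30,-25)
river: ρ → (-25,20,17)
river: ρ → (17,14,-28)
river: ρ → (-28,42,3)
river: ρ → (3,42,-28)
river: ρ → (-28,14,17)
closes: descent 0, river 10
min |a| on river = 3

3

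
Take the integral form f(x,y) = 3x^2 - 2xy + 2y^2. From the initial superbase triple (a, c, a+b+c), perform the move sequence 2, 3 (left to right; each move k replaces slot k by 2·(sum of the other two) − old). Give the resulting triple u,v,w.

start (3,2,3) = (f(1,0),f(0,1),f(1,1))
replace slot 2: 2·(3+3) − 2 = 10 → (3,10,3)
replace slot 3: 2·(3+10) − 3 = 23 → (3,10,23)

3,10,23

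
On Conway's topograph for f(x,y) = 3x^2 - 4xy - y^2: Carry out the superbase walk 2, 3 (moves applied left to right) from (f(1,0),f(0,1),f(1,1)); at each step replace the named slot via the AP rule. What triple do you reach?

start (3,-1,-2) = (f(1,0),f(0,1),f(1,1))
replace slot 2: 2·(3+(-2)) − (-1) = 3 → (3,3,-2)
replace slot 3: 2·(3+3) − (-2) = 14 → (3,3,14)

3,3,14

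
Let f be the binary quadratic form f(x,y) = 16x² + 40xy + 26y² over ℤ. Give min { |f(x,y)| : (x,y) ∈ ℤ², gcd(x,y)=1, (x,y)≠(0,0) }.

translate: b→8 (≡40 mod 32), so (16,40,26)→(16,8,2)
flip: (16,8,2)→(2,-8,16)
translate: b→0 (≡-8 mod 4), so (2,-8,16)→(2,0,8)
reduced (well bottom): (2,0,8) with a≤c, −a<b≤a
well minimum = a = 2

2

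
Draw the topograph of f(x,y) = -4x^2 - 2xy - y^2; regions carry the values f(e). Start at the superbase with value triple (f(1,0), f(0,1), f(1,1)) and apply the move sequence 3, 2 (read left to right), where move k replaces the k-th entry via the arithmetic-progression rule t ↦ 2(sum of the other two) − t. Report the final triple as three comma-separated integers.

start (-4,-1,-7) = (f(1,0),f(0,1),f(1,1))
replace slot 3: 2·((-4)+(-1)) − (-7) = -3 → (-4,-1,-3)
replace slot 2: 2·((-4)+(-3)) − (-1) = -13 → (-4,-13,-3)

-4,-13,-3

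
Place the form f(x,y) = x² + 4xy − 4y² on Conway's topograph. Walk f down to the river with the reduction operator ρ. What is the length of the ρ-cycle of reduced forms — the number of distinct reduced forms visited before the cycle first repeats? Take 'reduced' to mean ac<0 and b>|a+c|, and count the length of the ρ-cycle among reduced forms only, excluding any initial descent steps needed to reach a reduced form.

D = 32, ⌊√D⌋ = 5
river: ρ → (-4,4,1)
river: ρ → (1,4,-4)
ρ-cycle length = 2 (tail of 0 descent steps not counted)

2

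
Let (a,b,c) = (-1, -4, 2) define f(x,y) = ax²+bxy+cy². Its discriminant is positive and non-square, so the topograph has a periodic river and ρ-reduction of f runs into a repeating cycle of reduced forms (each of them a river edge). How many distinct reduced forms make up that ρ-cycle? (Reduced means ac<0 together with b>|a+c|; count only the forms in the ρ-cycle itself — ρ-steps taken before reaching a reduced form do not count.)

D = 24, ⌊√D⌋ = 4
descent: ρ → (2,4,-1)  [lands on river]
river: ρ → (-1,4,2)
ρ-cycle length = 2 (tail of 1 descent step not counted)

2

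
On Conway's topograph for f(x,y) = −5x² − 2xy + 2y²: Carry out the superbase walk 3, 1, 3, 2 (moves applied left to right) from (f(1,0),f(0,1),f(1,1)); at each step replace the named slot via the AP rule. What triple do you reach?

start (-5,2,-5) = (f(1,0),f(0,1),f(1,1))
replace slot 3: 2·((-5)+2) − (-5) = -1 → (-5,2,-1)
replace slot 1: 2·(2+(-1)) − (-5) = 7 → (7,2,-1)
replace slot 3: 2·(7+2) − (-1) = 19 → (7,2,19)
replace slot 2: 2·(7+19) − 2 = 50 → (7,50,19)

7,50,19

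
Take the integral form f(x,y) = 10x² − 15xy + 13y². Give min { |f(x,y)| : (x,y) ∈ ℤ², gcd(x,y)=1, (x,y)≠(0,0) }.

translate: b→5 (≡-15 mod 20), so (10,-15,13)→(10,5,8)
flip: (10,5,8)→(8,-5,10)
reduced (well bottom): (8,-5,10) with a≤c, −a<b≤a
well minimum = a = 8

8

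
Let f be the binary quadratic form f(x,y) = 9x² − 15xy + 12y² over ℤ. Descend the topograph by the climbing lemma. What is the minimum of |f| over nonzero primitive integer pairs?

translate: b→3 (≡-15 mod 18), so (9,-15,12)→(9,3,6)
flip: (9,3,6)→(6,-3,9)
reduced (well bottom): (6,-3,9) with a≤c, −a<b≤a
well minimum = a = 6

6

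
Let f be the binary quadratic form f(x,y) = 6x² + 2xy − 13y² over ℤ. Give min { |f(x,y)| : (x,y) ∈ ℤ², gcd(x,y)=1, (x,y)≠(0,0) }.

descent: ρ → (-13,-2,6)
descent: ρ → (6,14,-5)  [lands on river]
river: ρ → (-5,16,3)
river: ρ → (3,14,-10)
river: ρ → (-10,6,7)
river: ρ → (7,8,-9)
river: ρ → (-9,10,6)
closes: descent 2, river 6
min |a| on river = 3

3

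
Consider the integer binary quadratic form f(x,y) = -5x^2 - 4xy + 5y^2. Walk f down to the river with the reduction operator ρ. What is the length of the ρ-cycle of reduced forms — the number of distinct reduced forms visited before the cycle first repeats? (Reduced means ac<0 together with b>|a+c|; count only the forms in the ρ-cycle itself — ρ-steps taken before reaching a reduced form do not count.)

D = 116, ⌊√D⌋ = 10
descent: ρ → (5,4,-5)  [lands on river]
river: ρ → (-5,6,4)
river: ρ → (4,10,-1)
river: ρ → (-1,10,4)
river: ρ → (4,6,-5)
river: ρ → (-5,4,5)
river: ρ → (5,6,-4)
river: ρ → (-4,10,1)
river: ρ → (1,10,-4)
river: ρ → (-4,6,5)
ρ-cycle length = 10 (tail of 1 descent step not counted)

10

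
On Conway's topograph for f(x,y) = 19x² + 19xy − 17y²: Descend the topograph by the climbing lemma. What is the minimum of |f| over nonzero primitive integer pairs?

river: ρ → (-17,15,21)
river: ρ → (21,27,-11)
river: ρ → (-11,39,3)
river: ρ → (3,39,-11)
river: ρ → (-11,27,21)
river: ρ → (21,15,-17)
river: ρ → (-17,19,19)
river: ρ → (19,19,-17)
closes: descent 0, river 8
min |a| on river = 3

3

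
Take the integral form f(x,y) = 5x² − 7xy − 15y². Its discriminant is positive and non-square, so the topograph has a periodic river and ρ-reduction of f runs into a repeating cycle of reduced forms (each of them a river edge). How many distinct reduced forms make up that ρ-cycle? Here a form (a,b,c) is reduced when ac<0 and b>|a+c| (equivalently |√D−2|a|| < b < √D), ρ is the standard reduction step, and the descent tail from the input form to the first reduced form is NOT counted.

D = 349, ⌊√D⌋ = 18
descent: ρ → (-15,7,5)
descent: ρ → (5,13,-9)  [lands on river]
river: ρ → (-9,5,9)
river: ρ → (9,13,-5)
river: ρ → (-5,17,3)
river: ρ → (3,13,-15)
river: ρ → (-15,17,1)
river: ρ → (1,17,-15)
river: ρ → (-15,13,3)
river: ρ → (3,17,-5)
river: ρ → (-5,13,9)
river: ρ → (9,5,-9)
river: ρ → (-9,13,5)
river: ρ → (5,17,-3)
river: ρ → (-3,13,15)
river: ρ → (15,17,-1)
river: ρ → (-1,17,15)
river: ρ → (15,13,-3)
river: ρ → (-3,17,5)
ρ-cycle length = 18 (tail of 2 descent steps not counted)

18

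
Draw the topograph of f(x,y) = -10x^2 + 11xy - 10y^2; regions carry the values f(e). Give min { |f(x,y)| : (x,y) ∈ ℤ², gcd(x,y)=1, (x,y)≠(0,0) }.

translate: b→9 (≡-11 mod 20), so (10,-11,10)→(10,9,9)
flip: (10,9,9)→(9,-9,10)
translate: b→9 (≡-9 mod 18), so (9,-9,10)→(9,9,10)
reduced (well bottom): (9,9,10) with a≤c, −a<b≤a
well minimum |f| = |-9| = 9 (negative-definite)

9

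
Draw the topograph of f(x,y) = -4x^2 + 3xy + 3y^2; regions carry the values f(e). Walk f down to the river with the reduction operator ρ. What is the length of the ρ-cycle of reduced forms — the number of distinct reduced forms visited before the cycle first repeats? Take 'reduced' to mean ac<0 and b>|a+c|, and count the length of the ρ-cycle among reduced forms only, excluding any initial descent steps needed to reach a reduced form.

D = 57, ⌊√D⌋ = 7
river: ρ → (3,3,-4)
river: ρ → (-4,5,2)
river: ρ → (2,7,-1)
river: ρ → (-1,7,2)
river: ρ → (2,5,-4)
river: ρ → (-4,3,3)
ρ-cycle length = 6 (tail of 0 descent steps not counted)

6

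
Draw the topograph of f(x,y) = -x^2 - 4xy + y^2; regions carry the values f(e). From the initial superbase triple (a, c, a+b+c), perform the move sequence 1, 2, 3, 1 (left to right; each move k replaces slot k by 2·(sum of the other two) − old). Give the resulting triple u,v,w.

start (-1,1,-4) = (f(1,0),f(0,1),f(1,1))
replace slot 1: 2·(1+(-4)) − (-1) = -5 → (-5,1,-4)
replace slot 2: 2·((-5)+(-4)) − 1 = -19 → (-5,-19,-4)
replace slot 3: 2·((-5)+(-19)) − (-4) = -44 → (-5,-19,-44)
replace slot 1: 2·((-19)+(-44)) − (-5) = -121 → (-121,-19,-44)

-121,-19,-44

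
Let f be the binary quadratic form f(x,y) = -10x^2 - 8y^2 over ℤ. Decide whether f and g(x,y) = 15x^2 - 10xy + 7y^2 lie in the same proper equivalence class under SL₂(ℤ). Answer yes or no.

D₁ = -320, D₂ = -320
f is negative-definite; reduce −f:
−f: flip: (10,0,8)→(8,0,10)
−f: reduced (well bottom): (8,0,10) with a≤c, −a<b≤a
flip sign back: reduced form of f is (-8,0,-10)
g: flip: (15,-10,7)→(7,10,15)
g: translate: b→-4 (≡10 mod 14), so (7,10,15)→(7,-4,12)
g: reduced (well bottom): (7,-4,12) with a≤c, −a<b≤a
reduced forms (-8, 0, -10) vs (7, -4, 12) ⇒ inequivalent

no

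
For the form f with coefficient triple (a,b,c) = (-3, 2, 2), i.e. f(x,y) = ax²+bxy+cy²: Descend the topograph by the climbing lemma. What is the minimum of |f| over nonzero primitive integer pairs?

river: ρ → (2,2,-3)
river: ρ → (-3,4,1)
river: ρ → (1,4,-3)
river: ρ → (-3,2,2)
closes: descent 0, river 4
min |a| on river = 1

1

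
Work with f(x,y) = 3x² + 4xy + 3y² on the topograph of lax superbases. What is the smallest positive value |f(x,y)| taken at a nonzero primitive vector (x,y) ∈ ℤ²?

translate: b→-2 (≡4 mod 6), so (3,4,3)→(3,-2,2)
flip: (3,-2,2)→(2,2,3)
reduced (well bottom): (2,2,3) with a≤c, −a<b≤a
well minimum = a = 2

2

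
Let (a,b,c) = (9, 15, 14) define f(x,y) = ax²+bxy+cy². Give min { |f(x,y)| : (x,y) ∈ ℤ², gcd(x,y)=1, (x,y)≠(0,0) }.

translate: b→-3 (≡15 mod 18), so (9,15,14)→(9,-3,8)
flip: (9,-3,8)→(8,3,9)
reduced (well bottom): (8,3,9) with a≤c, −a<b≤a
well minimum = a = 8

8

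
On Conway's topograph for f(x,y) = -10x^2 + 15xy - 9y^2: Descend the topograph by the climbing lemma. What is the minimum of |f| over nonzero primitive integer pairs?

translate: b→5 (≡-15 mod 20), so (10,-15,9)→(10,5,4)
flip: (10,5,4)→(4,-5,10)
translate: b→3 (≡-5 mod 8), so (4,-5,10)→(4,3,9)
reduced (well bottom): (4,3,9) with a≤c, −a<b≤a
well minimum |f| = |-4| = 4 (negative-definite)

4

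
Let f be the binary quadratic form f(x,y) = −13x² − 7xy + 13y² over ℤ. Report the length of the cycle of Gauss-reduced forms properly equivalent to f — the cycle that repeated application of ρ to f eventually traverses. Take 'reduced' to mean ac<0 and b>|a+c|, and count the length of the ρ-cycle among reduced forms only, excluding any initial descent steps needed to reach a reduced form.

D = 725, ⌊√D⌋ = 26
descent: ρ → (13,7,-13)  [lands on river]
river: ρ → (-13,19,7)
river: ρ → (7,23,-7)
river: ρ → (-7,19,13)
ρ-cycle length = 4 (tail of 1 descent step not counted)

4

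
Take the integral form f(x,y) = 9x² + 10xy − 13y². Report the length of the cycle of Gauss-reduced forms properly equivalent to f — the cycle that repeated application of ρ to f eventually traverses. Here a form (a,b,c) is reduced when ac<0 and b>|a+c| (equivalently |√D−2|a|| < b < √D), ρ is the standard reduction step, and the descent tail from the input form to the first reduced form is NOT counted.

D = 568, ⌊√D⌋ = 23
river: ρ → (-13,16,6)
river: ρ → (6,20,-7)
river: ρ → (-7,22,3)
river: ρ → (3,20,-14)
river: ρ → (-14,8,9)
river: ρ → (9,10,-13)
ρ-cycle length = 6 (tail of 0 descent steps not counted)

6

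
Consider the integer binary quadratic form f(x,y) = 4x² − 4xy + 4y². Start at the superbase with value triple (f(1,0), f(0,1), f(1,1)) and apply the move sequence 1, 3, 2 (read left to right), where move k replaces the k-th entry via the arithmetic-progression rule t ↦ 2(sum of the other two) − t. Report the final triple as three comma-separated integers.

start (4,4,4) = (f(1,0),f(0,1),f(1,1))
replace slot 1: 2·(4+4) − 4 = 12 → (12,4,4)
replace slot 3: 2·(12+4) − 4 = 28 → (12,4,28)
replace slot 2: 2·(12+28) − 4 = 76 → (12,76,28)

12,76,28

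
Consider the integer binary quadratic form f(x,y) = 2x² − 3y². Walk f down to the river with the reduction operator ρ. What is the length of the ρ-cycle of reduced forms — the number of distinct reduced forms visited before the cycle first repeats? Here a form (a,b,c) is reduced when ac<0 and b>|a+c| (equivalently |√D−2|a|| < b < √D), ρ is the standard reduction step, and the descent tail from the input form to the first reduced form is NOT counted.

D = 24, ⌊√D⌋ = 4
descent: ρ → (-3,0,2)
descent: ρ → (2,4,-1)  [lands on river]
river: ρ → (-1,4,2)
ρ-cycle length = 2 (tail of 2 descent steps not counted)

2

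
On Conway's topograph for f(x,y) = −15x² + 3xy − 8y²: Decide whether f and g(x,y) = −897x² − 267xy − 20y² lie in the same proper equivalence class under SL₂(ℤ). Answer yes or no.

D₁ = -471, D₂ = -471
f is negative-definite; reduce −f:
−f: flip: (15,-3,8)→(8,3,15)
−f: reduced (well bottom): (8,3,15) with a≤c, −a<b≤a
flip sign back: reduced form of f is (-8,-3,-15)
g is negative-definite; reduce −g:
−g: flip: (897,267,20)→(20,-267,897)
−g: translate: b→13 (≡-267 mod 40), so (20,-267,897)→(20,13,8)
−g: flip: (20,13,8)→(8,-13,20)
−g: translate: b→3 (≡-13 mod 16), so (8,-13,20)→(8,3,15)
−g: reduced (well bottom): (8,3,15) with a≤c, −a<b≤a
flip sign back: reduced form of g is (-8,-3,-15)
reduced forms (-8, -3, -15) vs (-8, -3, -15) ⇒ equivalent

yes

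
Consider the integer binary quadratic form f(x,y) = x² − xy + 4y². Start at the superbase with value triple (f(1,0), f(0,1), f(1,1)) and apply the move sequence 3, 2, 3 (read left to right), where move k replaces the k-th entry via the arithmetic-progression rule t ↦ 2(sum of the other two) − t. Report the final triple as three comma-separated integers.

start (1,4,4) = (f(1,0),f(0,1),f(1,1))
replace slot 3: 2·(1+4) − 4 = 6 → (1,4,6)
replace slot 2: 2·(1+6) − 4 = 10 → (1,10,6)
replace slot 3: 2·(1+10) − 6 = 16 → (1,10,16)

1,10,16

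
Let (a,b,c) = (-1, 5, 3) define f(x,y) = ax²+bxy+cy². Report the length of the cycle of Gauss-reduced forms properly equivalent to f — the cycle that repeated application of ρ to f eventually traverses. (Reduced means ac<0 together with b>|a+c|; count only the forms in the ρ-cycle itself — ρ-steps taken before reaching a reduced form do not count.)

D = 37, ⌊√D⌋ = 6
river: ρ → (3,1,-3)
river: ρ → (-3,5,1)
river: ρ → (1,5,-3)
river: ρ → (-3,1,3)
river: ρ → (3,5,-1)
river: ρ → (-1,5,3)
ρ-cycle length = 6 (tail of 0 descent steps not counted)

6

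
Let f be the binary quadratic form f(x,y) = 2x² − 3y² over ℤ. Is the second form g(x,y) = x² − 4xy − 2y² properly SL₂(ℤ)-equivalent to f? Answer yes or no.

D₁ = 24, D₂ = 24
river cycle of f (length 2): (2, 4, -1), (-1, 4, 2)
river cycle of g (length 2): (-2, 4, 1), (1, 4, -2)
cycles differ ⇒ inequivalent

no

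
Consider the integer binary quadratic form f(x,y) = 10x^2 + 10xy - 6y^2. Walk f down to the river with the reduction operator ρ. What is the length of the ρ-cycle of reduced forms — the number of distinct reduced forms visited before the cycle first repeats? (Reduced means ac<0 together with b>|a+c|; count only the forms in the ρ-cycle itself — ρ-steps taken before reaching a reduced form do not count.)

D = 340, ⌊√D⌋ = 18
river: ρ → (-6,14,6)
river: ρ → (6,10,-10)
river: ρ → (-10,10,6)
river: ρ → (6,14,-6)
river: ρ → (-6,10,10)
river: ρ → (10,10,-6)
ρ-cycle length = 6 (tail of 0 descent steps not counted)

6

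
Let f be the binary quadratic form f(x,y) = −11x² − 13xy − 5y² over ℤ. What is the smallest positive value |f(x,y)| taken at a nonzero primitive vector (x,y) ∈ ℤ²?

translate: b→-9 (≡13 mod 22), so (11,13,5)→(11,-9,3)
flip: (11,-9,3)→(3,9,11)
translate: b→3 (≡9 mod 6), so (3,9,11)→(3,3,5)
reduced (well bottom): (3,3,5) with a≤c, −a<b≤a
well minimum |f| = |-3| = 3 (negative-definite)

3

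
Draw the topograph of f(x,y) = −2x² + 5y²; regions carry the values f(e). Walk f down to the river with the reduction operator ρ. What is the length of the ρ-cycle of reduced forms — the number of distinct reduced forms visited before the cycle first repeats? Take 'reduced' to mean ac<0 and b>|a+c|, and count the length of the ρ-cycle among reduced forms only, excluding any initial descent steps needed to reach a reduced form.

D = 40, ⌊√D⌋ = 6
descent: ρ → (5,0,-2)
descent: ρ → (-2,4,3)  [lands on river]
river: ρ → (3,2,-3)
river: ρ → (-3,4,2)
river: ρ → (2,4,-3)
river: ρ → (-3,2,3)
river: ρ → (3,4,-2)
ρ-cycle length = 6 (tail of 2 descent steps not counted)

6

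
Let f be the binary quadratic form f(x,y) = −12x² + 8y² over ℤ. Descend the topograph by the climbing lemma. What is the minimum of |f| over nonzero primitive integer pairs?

descent: ρ → (8,16,-4)  [lands on river]
river: ρ → (-4,16,8)
closes: descent 1, river 2
min |a| on river = 4

4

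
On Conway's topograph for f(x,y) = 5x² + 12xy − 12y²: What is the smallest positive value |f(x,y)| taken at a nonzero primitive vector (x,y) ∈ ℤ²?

river: ρ → (-12,12,5)
river: ρ → (5,18,-3)
river: ρ → (-3,18,5)
river: ρ → (5,12,-12)
closes: descent 0, river 4
min |a| on river = 3

3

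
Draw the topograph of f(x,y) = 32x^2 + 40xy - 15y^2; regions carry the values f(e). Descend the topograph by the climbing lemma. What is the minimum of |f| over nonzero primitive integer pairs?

river: ρ → (-15,50,17)
river: ρ → (17,52,-12)
river: ρ → (-12,44,33)
river: ρ → (33,22,-23)
river: ρ → (-23,24,32)
river: ρ → (32,40,-15)
closes: descent 0, river 6
min |a| on river = 12

12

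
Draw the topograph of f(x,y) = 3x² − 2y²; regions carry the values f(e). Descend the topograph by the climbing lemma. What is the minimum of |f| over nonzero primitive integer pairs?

descent: ρ → (-2,4,1)  [lands on river]
river: ρ → (1,4,-2)
closes: descent 1, river 2
min |a| on river = 1

1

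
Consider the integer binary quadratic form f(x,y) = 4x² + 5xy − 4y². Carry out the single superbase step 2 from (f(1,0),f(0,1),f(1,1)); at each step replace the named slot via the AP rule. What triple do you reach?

start (4,-4,5) = (f(1,0),f(0,1),f(1,1))
replace slot 2: 2·(4+5) − (-4) = 22 → (4,22,5)

4,22,5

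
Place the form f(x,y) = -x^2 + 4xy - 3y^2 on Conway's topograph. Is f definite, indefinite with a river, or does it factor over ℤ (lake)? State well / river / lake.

D = b²−4ac = 4² − 4·(-1)·(-3) = 4
D = 2² is a perfect square ⇒ form factors over ℤ ⇒ lakes

lake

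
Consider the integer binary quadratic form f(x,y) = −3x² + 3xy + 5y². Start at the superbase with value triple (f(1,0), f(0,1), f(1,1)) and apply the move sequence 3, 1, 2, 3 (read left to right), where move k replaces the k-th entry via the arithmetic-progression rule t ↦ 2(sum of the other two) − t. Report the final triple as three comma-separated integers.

start (-3,5,5) = (f(1,0),f(0,1),f(1,1))
replace slot 3: 2·((-3)+5) − 5 = -1 → (-3,5,-1)
replace slot 1: 2·(5+(-1)) − (-3) = 11 → (11,5,-1)
replace slot 2: 2·(11+(-1)) − 5 = 15 → (11,15,-1)
replace slot 3: 2·(11+15) − (-1) = 53 → (11,15,53)

11,15,53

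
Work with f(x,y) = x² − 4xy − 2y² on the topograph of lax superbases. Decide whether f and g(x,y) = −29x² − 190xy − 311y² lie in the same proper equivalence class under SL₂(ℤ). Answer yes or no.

D₁ = 24, D₂ = 24
river cycle of f (length 2): (-2, 4, 1), (1, 4, -2)
river cycle of g (length 2): (-2, 4, 1), (1, 4, -2)
cycles coincide ⇒ equivalent

yes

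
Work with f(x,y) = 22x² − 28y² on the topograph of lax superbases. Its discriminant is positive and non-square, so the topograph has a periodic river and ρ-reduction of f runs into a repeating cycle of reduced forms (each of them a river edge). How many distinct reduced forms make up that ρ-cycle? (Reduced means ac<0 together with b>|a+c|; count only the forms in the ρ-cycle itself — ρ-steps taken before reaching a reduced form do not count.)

D = 2464, ⌊√D⌋ = 49
descent: ρ → (-28,0,22)
descent: ρ → (22,44,-6)  [lands on river]
river: ρ → (-6,40,36)
river: ρ → (36,32,-10)
river: ρ → (-10,48,4)
river: ρ → (4,48,-10)
river: ρ → (-10,32,36)
river: ρ → (36,40,-6)
river: ρ → (-6,44,22)
ρ-cycle length = 8 (tail of 2 descent steps not counted)

8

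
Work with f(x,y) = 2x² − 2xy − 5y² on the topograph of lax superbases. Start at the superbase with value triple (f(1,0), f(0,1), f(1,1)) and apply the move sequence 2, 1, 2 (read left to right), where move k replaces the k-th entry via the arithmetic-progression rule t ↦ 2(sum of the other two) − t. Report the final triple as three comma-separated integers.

start (2,-5,-5) = (f(1,0),f(0,1),f(1,1))
replace slot 2: 2·(2+(-5)) − (-5) = -1 → (2,-1,-5)
replace slot 1: 2·((-1)+(-5)) − 2 = -14 → (-14,-1,-5)
replace slot 2: 2·((-14)+(-5)) − (-1) = -37 → (-14,-37,-5)

-14,-37,-5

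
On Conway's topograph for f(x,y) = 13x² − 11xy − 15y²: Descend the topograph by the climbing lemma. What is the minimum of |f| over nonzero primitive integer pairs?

descent: ρ → (-15,11,13)  [lands on river]
river: ρ → (13,15,-13)
river: ρ → (-13,11,15)
river: ρ → (15,19,-9)
river: ρ → (-9,17,17)
river: ρ → (17,17,-9)
river: ρ → (-9,19,15)
river: ρ → (15,11,-13)
river: ρ → (-13,15,13)
river: ρ → (13,11,-15)
river: ρ → (-15,19,9)
river: ρ → (9,17,-17)
river: ρ → (-17,17,9)
river: ρ → (9,19,-15)
closes: descent 1, river 14
min |a| on river = 9

9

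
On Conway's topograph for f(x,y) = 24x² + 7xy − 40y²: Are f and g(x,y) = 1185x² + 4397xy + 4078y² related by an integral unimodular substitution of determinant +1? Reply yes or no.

D₁ = 3889, D₂ = 3889
river cycle of f (length 74): (24, 55, -9), (-9, 53, 30), (30, 7, -32), (-32, 57, 5), (5, 53, -54), (-54, 55, 4), (4, 57, -40), (-40, 23, 21), (21, 61, -2), (-2, 59, 51), … (64 more)
river cycle of g (length 74): (24, 55, -9), (-9, 53, 30), (30, 7, -32), (-32, 57, 5), (5, 53, -54), (-54, 55, 4), (4, 57, -40), (-40, 23, 21), (21, 61, -2), (-2, 59, 51), … (64 more)
cycles coincide ⇒ equivalent

yes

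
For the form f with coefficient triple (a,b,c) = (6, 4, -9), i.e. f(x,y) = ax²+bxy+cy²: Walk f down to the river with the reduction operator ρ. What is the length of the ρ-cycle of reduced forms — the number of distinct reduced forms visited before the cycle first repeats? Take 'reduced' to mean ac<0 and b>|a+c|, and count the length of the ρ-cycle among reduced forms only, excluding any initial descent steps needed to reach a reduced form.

D = 232, ⌊√D⌋ = 15
river: ρ → (-9,14,1)
river: ρ → (1,14,-9)
river: ρ → (-9,4,6)
river: ρ → (6,8,-7)
river: ρ → (-7,6,7)
river: ρ → (7,8,-6)
river: ρ → (-6,4,9)
river: ρ → (9,14,-1)
river: ρ → (-1,14,9)
river: ρ → (9,4,-6)
river: ρ → (-6,8,7)
river: ρ → (7,6,-7)
river: ρ → (-7,8,6)
river: ρ → (6,4,-9)
ρ-cycle length = 14 (tail of 0 descent steps not counted)

14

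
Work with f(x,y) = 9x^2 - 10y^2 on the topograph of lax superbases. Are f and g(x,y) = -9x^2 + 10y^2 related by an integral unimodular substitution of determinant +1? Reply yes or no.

D₁ = 360, D₂ = 360
river cycle of f (length 2): (9, 18, -1), (-1, 18, 9)
river cycle of g (length 2): (-9, 18, 1), (1, 18, -9)
cycles differ ⇒ inequivalent

no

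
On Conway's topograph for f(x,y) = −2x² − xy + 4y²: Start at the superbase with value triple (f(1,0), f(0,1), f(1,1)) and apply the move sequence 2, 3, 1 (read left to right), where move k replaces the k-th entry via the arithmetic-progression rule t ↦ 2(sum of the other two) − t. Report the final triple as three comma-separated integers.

start (-2,4,1) = (f(1,0),f(0,1),f(1,1))
replace slot 2: 2·((-2)+1) − 4 = -6 → (-2,-6,1)
replace slot 3: 2·((-2)+(-6)) − 1 = -17 → (-2,-6,-17)
replace slot 1: 2·((-6)+(-17)) − (-2) = -44 → (-44,-6,-17)

-44,-6,-17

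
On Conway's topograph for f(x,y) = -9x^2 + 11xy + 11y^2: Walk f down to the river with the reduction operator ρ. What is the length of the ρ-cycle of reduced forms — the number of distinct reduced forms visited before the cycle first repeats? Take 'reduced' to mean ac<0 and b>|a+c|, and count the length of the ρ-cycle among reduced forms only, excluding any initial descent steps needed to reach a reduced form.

D = 517, ⌊√D⌋ = 22
river: ρ → (11,11,-9)
river: ρ → (-9,7,13)
river: ρ → (13,19,-3)
river: ρ → (-3,17,19)
river: ρ → (19,21,-1)
river: ρ → (-1,21,19)
river: ρ → (19,17,-3)
river: ρ → (-3,19,13)
river: ρ → (13,7,-9)
river: ρ → (-9,11,11)
ρ-cycle length = 10 (tail of 0 descent steps not counted)

10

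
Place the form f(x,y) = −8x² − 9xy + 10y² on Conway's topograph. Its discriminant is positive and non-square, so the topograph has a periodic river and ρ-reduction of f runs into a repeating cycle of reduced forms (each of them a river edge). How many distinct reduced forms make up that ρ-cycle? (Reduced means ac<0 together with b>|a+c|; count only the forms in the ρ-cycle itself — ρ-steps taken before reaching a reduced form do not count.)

D = 401, ⌊√D⌋ = 20
descent: ρ → (10,9,-8)  [lands on river]
river: ρ → (-8,7,11)
river: ρ → (11,15,-4)
river: ρ → (-4,17,7)
river: ρ → (7,11,-10)
river: ρ → (-10,9,8)
river: ρ → (8,7,-11)
river: ρ → (-11,15,4)
river: ρ → (4,17,-7)
river: ρ → (-7,11,10)
ρ-cycle length = 10 (tail of 1 descent step not counted)

10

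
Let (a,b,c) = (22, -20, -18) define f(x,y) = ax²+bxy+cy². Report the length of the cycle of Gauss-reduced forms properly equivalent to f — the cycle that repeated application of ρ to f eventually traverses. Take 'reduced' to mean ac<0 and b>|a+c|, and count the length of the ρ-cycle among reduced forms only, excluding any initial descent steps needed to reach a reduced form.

D = 1984, ⌊√D⌋ = 44
descent: ρ → (-18,20,22)  [lands on river]
river: ρ → (22,24,-16)
river: ρ → (-16,40,6)
river: ρ → (6,44,-2)
river: ρ → (-2,44,6)
river: ρ → (6,40,-16)
river: ρ → (-16,24,22)
river: ρ → (22,20,-18)
river: ρ → (-18,16,24)
river: ρ → (24,32,-10)
river: ρ → (-10,28,30)
river: ρ → (30,32,-8)
river: ρ → (-8,32,30)
river: ρ → (30,28,-10)
river: ρ → (-10,32,24)
river: ρ → (24,16,-18)
ρ-cycle length = 16 (tail of 1 descent step not counted)

16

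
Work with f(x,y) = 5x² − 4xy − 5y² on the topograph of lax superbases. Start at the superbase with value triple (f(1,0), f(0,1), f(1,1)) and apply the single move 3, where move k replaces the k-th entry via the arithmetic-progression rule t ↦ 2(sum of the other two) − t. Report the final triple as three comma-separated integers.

start (5,-5,-4) = (f(1,0),f(0,1),f(1,1))
replace slot 3: 2·(5+(-5)) − (-4) = 4 → (5,-5,4)

5,-5,4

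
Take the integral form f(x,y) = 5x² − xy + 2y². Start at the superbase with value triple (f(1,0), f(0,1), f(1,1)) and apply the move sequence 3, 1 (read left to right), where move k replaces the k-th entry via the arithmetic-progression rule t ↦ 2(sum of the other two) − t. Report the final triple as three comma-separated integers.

start (5,2,6) = (f(1,0),f(0,1),f(1,1))
replace slot 3: 2·(5+2) − 6 = 8 → (5,2,8)
replace slot 1: 2·(2+8) − 5 = 15 → (15,2,8)

15,2,8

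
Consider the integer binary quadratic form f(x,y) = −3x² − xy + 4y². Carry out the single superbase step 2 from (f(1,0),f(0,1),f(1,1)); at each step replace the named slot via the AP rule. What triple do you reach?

start (-3,4,0) = (f(1,0),f(0,1),f(1,1))
replace slot 2: 2·((-3)+0) − 4 = -10 → (-3,-10,0)

-3,-10,0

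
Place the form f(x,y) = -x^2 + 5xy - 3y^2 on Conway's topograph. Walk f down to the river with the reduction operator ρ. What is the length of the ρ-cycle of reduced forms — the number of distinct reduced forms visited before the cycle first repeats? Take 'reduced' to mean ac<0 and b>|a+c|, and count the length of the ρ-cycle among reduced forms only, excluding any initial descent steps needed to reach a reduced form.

D = 13, ⌊√D⌋ = 3
descent: ρ → (-3,1,1)
descent: ρ → (1,3,-1)  [lands on river]
river: ρ → (-1,3,1)
ρ-cycle length = 2 (tail of 2 descent steps not counted)

2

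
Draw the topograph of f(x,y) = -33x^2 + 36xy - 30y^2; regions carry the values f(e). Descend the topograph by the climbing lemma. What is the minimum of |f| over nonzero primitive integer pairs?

translate: b→30 (≡-36 mod 66), so (33,-36,30)→(33,30,27)
flip: (33,30,27)→(27,-30,33)
translate: b→24 (≡-30 mod 54), so (27,-30,33)→(27,24,30)
reduced (well bottom): (27,24,30) with a≤c, −a<b≤a
well minimum |f| = |-27| = 27 (negative-definite)

27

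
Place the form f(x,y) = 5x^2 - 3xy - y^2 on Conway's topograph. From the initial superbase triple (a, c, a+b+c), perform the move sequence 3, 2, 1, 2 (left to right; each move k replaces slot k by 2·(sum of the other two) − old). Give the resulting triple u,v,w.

start (5,-1,1) = (f(1,0),f(0,1),f(1,1))
replace slot 3: 2·(5+(-1)) − 1 = 7 → (5,-1,7)
replace slot 2: 2·(5+7) − (-1) = 25 → (5,25,7)
replace slot 1: 2·(25+7) − 5 = 59 → (59,25,7)
replace slot 2: 2·(59+7) − 25 = 107 → (59,107,7)

59,107,7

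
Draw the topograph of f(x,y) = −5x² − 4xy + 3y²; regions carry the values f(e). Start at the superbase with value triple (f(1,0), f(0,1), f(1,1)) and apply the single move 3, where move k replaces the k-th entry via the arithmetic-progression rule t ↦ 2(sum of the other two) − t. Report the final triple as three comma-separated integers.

start (-5,3,-6) = (f(1,0),f(0,1),f(1,1))
replace slot 3: 2·((-5)+3) − (-6) = 2 → (-5,3,2)

-5,3,2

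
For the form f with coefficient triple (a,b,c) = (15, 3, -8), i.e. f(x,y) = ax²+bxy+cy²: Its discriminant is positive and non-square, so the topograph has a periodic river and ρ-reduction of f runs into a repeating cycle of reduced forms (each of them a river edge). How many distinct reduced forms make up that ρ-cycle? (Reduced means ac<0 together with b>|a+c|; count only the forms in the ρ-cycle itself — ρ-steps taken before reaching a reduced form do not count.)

D = 489, ⌊√D⌋ = 22
descent: ρ → (-8,13,10)  [lands on river]
river: ρ → (10,7,-11)
river: ρ → (-11,15,6)
river: ρ → (6,21,-2)
river: ρ → (-2,19,16)
river: ρ → (16,13,-5)
river: ρ → (-5,17,10)
river: ρ → (10,3,-12)
river: ρ → (-12,21,1)
river: ρ → (1,21,-12)
river: ρ → (-12,3,10)
river: ρ → (10,17,-5)
river: ρ → (-5,13,16)
river: ρ → (16,19,-2)
river: ρ → (-2,21,6)
river: ρ → (6,15,-11)
river: ρ → (-11,7,10)
river: ρ → (10,13,-8)
river: ρ → (-8,19,4)
river: ρ → (4,21,-3)
river: ρ → (-3,21,4)
river: ρ → (4,19,-8)
ρ-cycle length = 22 (tail of 1 descent step not counted)

22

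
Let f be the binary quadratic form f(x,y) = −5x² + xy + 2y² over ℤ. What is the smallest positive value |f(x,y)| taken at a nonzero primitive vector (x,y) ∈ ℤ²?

descent: ρ → (2,3,-4)  [lands on river]
river: ρ → (-4,5,1)
river: ρ → (1,5,-4)
river: ρ → (-4,3,2)
river: ρ → (2,5,-2)
river: ρ → (-2,3,4)
river: ρ → (4,5,-1)
river: ρ → (-1,5,4)
river: ρ → (4,3,-2)
river: ρ → (-2,5,2)
closes: descent 1, river 10
min |a| on river = 1

1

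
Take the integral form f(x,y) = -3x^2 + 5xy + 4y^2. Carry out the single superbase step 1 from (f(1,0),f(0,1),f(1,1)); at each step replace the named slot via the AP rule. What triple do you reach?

start (-3,4,6) = (f(1,0),f(0,1),f(1,1))
replace slot 1: 2·(4+6) − (-3) = 23 → (23,4,6)

23,4,6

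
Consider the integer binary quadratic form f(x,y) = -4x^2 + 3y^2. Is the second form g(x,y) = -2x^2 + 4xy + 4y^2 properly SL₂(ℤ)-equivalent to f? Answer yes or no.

D₁ = 48, D₂ = 48
river cycle of f (length 2): (3, 6, -1), (-1, 6, 3)
river cycle of g (length 2): (4, 4, -2), (-2, 4, 4)
cycles differ ⇒ inequivalent

no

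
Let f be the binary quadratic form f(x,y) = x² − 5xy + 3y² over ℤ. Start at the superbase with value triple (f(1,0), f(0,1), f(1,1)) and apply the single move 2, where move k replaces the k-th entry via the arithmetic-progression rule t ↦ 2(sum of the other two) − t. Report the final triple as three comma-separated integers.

start (1,3,-1) = (f(1,0),f(0,1),f(1,1))
replace slot 2: 2·(1+(-1)) − 3 = -3 → (1,-3,-1)

1,-3,-1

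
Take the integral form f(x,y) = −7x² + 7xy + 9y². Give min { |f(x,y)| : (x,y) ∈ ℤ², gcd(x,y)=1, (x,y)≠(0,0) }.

river: ρ → (9,11,-5)
river: ρ → (-5,9,11)
river: ρ → (11,13,-3)
river: ρ → (-3,17,1)
river: ρ → (1,17,-3)
river: ρ → (-3,13,11)
river: ρ → (11,9,-5)
river: ρ → (-5,11,9)
river: ρ → (9,7,-7)
river: ρ → (-7,7,9)
closes: descent 0, river 10
min |a| on river = 1

1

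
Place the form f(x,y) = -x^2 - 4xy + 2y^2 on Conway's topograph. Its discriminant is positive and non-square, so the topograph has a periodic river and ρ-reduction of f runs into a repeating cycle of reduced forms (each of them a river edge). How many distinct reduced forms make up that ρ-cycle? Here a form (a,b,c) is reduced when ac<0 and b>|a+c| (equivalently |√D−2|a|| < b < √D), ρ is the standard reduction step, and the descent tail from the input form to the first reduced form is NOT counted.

D = 24, ⌊√D⌋ = 4
descent: ρ → (2,4,-1)  [lands on river]
river: ρ → (-1,4,2)
ρ-cycle length = 2 (tail of 1 descent step not counted)

2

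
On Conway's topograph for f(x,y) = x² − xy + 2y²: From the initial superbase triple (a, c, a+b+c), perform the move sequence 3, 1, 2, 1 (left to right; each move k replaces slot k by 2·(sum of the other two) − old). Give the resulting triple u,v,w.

start (1,2,2) = (f(1,0),f(0,1),f(1,1))
replace slot 3: 2·(1+2) − 2 = 4 → (1,2,4)
replace slot 1: 2·(2+4) − 1 = 11 → (11,2,4)
replace slot 2: 2·(11+4) − 2 = 28 → (11,28,4)
replace slot 1: 2·(28+4) − 11 = 53 → (53,28,4)

53,28,4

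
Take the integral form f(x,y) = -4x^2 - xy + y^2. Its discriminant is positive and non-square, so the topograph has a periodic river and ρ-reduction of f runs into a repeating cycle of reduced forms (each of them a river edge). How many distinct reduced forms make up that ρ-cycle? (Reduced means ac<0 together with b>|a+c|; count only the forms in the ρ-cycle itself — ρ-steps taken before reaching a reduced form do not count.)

D = 17, ⌊√D⌋ = 4
descent: ρ → (1,3,-2)  [lands on river]
river: ρ → (-2,1,2)
river: ρ → (2,3,-1)
river: ρ → (-1,3,2)
river: ρ → (2,1,-2)
river: ρ → (-2,3,1)
ρ-cycle length = 6 (tail of 1 descent step not counted)

6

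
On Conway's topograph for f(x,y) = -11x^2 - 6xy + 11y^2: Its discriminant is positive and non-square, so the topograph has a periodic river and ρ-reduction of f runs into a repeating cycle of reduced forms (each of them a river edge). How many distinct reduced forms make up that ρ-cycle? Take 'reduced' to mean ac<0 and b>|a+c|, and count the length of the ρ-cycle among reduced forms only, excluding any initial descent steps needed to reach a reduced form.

D = 520, ⌊√D⌋ = 22
descent: ρ → (11,6,-11)  [lands on river]
river: ρ → (-11,16,6)
river: ρ → (6,20,-5)
river: ρ → (-5,20,6)
river: ρ → (6,16,-11)
river: ρ → (-11,6,11)
river: ρ → (11,16,-6)
river: ρ → (-6,20,5)
river: ρ → (5,20,-6)
river: ρ → (-6,16,11)
ρ-cycle length = 10 (tail of 1 descent step not counted)

10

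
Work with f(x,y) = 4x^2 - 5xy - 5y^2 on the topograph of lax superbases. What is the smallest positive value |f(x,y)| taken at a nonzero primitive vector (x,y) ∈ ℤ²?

descent: ρ → (-5,5,4)  [lands on river]
river: ρ → (4,3,-6)
river: ρ → (-6,9,1)
river: ρ → (1,9,-6)
river: ρ → (-6,3,4)
river: ρ → (4,5,-5)
closes: descent 1, river 6
min |a| on river = 1

1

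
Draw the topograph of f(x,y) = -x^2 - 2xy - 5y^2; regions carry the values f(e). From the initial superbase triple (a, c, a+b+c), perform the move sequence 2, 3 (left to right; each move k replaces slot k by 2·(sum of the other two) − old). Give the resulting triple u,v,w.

start (-1,-5,-8) = (f(1,0),f(0,1),f(1,1))
replace slot 2: 2·((-1)+(-8)) − (-5) = -13 → (-1,-13,-8)
replace slot 3: 2·((-1)+(-13)) − (-8) = -20 → (-1,-13,-20)

-1,-13,-20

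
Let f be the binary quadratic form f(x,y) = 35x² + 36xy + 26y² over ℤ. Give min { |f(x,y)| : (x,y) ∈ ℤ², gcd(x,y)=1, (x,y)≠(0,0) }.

translate: b→-34 (≡36 mod 70), so (35,36,26)→(35,-34,25)
flip: (35,-34,25)→(25,34,35)
translate: b→-16 (≡34 mod 50), so (25,34,35)→(25,-16,26)
reduced (well bottom): (25,-16,26) with a≤c, −a<b≤a
well minimum = a = 25

25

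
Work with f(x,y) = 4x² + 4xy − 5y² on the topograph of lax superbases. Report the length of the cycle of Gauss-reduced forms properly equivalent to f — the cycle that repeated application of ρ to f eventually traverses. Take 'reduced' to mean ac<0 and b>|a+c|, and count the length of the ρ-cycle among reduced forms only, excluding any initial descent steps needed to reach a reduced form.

D = 96, ⌊√D⌋ = 9
river: ρ → (-5,6,3)
river: ρ → (3,6,-5)
river: ρ → (-5,4,4)
river: ρ → (4,4,-5)
ρ-cycle length = 4 (tail of 0 descent steps not counted)

4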